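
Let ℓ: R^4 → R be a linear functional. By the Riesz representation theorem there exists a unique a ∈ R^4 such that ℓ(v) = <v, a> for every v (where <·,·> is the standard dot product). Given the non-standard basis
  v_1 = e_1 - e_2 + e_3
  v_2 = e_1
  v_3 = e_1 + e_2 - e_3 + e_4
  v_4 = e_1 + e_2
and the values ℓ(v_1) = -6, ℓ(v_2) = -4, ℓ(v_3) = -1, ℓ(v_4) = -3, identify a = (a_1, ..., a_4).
a = (-4, 1, -1, 1)

Write a = (a_1, ..., a_4) in the standard basis. For each basis vector v_i, ℓ(v_i) = <v_i, a> is a linear equation in the a_j's. Collect the n equations into a matrix system V a = ℓ, where row i of V is v_i (expressed in the standard basis). Since V is invertible (lower-triangular with 1s on the diagonal, up to permutation), solve by back-substitution:
  V =
[[1, -1, 1, 0],
 [1, 0, 0, 0],
 [1, 1, -1, 1],
 [1, 1, 0, 0]]
  V a = (-6, -4, -1, -3)
Solving gives a = (-4, 1, -1, 1).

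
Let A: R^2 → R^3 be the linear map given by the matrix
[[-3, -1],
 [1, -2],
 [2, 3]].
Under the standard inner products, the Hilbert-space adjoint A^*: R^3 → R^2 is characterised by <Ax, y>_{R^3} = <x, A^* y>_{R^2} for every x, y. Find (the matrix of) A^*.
A^* = A^T =
[[-3, 1, 2],
 [-1, -2, 3]]

For real matrices with standard dot products, the defining identity <Ax, y> = <x, A^* y> gives (Ax)^T y = x^T (A^*) y, i.e. x^T A^T y = x^T (A^*) y. Since this holds for all x, y, we must have A^* = A^T. Therefore
A^* =
[[-3, 1, 2],
 [-1, -2, 3]].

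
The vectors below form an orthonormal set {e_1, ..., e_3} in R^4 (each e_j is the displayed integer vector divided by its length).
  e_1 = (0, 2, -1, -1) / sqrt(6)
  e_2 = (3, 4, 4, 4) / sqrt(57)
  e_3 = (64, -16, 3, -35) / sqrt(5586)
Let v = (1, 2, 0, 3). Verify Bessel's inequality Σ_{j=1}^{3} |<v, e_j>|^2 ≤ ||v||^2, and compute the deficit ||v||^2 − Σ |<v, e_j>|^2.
Σ |<v, e_j>|^2 = 1529/147; ||v||^2 = 14; deficit = 529/147

Write each e_j = u_j / sqrt(<u_j, u_j>) where u_j is the displayed integer vector. Then <v, e_j> = <v, u_j> / sqrt(<u_j, u_j>), so |<v, e_j>|^2 = <v, u_j>^2 / <u_j, u_j>.
Coefficients: <v, e_1> = 1/sqrt(6), <v, e_2> = 23/sqrt(57), <v, e_3> = -73/sqrt(5586).
Square and sum: Σ |<v, e_j>|^2 = 1529/147.
Compute ||v||^2 = v·v = 14.
Deficit = 14 − 1529/147 = 529/147 ≥ 0, confirming Bessel's inequality. (The deficit equals ||v − Σ <v,e_j> e_j||^2, the squared distance from v to span{e_j}.)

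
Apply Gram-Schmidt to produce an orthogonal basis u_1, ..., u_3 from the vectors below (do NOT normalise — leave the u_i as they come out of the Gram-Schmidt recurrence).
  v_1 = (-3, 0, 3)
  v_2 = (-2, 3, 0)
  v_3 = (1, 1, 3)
Orthogonal basis:
  u_1 = (-3, 0, 3)
  u_2 = (-1, 3, -1)
  u_3 = (21/11, 14/11, 21/11)

Apply the Gram-Schmidt recurrence
  u_1 = v_1
  u_i = v_i − Σ_{j<i} ((v_i · u_j) / (u_j · u_j)) · u_j.

Step by step this gives:
  u_1 = (-3, 0, 3)
  u_2 = (-1, 3, -1)
  u_3 = (21/11, 14/11, 21/11)

Orthogonality check:
  u_2 · u_1 = 0 (should be 0)
  u_3 · u_1 = 0 (should be 0)
  u_3 · u_2 = 0 (should be 0)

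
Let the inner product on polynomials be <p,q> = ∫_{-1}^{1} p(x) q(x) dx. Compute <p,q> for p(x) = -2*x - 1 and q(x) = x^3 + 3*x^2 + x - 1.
<p,q> = -32/15

Expand the product: p(x)·q(x) = -2*x^4 - 7*x^3 - 5*x^2 + x + 1.
∫_{-1}^{1} of each monomial x^k gives [2/(k+1) if k even, 0 if k odd]. Integrating term-by-term (or equivalently evaluating the antiderivative F(x) = -2*x^5/5 - 7*x^4/4 - 5*x^3/3 + x^2/2 + x at the endpoints):
  F(1) − F(−1) = -139/60 − (-11/60) = -32/15.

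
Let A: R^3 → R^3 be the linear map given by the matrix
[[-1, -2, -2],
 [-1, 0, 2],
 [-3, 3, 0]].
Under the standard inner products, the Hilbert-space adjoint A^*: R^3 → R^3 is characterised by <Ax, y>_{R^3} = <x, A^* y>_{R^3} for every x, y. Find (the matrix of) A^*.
A^* = A^T =
[[-1, -1, -3],
 [-2, 0, 3],
 [-2, 2, 0]]

For real matrices with standard dot products, the defining identity <Ax, y> = <x, A^* y> gives (Ax)^T y = x^T (A^*) y, i.e. x^T A^T y = x^T (A^*) y. Since this holds for all x, y, we must have A^* = A^T. Therefore
A^* =
[[-1, -1, -3],
 [-2, 0, 3],
 [-2, 2, 0]].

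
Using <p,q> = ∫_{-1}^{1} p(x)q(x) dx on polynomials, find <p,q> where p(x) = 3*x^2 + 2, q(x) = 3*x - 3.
<p,q> = -18

Expand the product: p(x)·q(x) = 9*x^3 - 9*x^2 + 6*x - 6.
∫_{-1}^{1} of each monomial x^k gives [2/(k+1) if k even, 0 if k odd]. Integrating term-by-term (or equivalently evaluating the antiderivative F(x) = 9*x^4/4 - 3*x^3 + 3*x^2 - 6*x at the endpoints):
  F(1) − F(−1) = -15/4 − (57/4) = -18.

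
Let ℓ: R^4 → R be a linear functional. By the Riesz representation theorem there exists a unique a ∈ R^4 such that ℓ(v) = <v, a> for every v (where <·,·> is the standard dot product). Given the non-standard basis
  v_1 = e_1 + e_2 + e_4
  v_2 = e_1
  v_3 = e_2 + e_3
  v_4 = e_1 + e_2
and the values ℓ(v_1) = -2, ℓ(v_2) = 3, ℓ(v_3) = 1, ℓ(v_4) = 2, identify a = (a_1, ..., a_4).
a = (3, -1, 2, -4)

Write a = (a_1, ..., a_4) in the standard basis. For each basis vector v_i, ℓ(v_i) = <v_i, a> is a linear equation in the a_j's. Collect the n equations into a matrix system V a = ℓ, where row i of V is v_i (expressed in the standard basis). Since V is invertible (lower-triangular with 1s on the diagonal, up to permutation), solve by back-substitution:
  V =
[[1, 1, 0, 1],
 [1, 0, 0, 0],
 [0, 1, 1, 0],
 [1, 1, 0, 0]]
  V a = (-2, 3, 1, 2)
Solving gives a = (3, -1, 2, -4).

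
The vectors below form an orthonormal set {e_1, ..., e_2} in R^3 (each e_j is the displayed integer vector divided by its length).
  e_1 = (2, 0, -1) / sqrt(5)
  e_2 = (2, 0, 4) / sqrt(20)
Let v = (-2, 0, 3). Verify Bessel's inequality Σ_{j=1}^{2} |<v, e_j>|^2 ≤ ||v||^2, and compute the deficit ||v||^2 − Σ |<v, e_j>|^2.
Σ |<v, e_j>|^2 = 13; ||v||^2 = 13; deficit = 0

Write each e_j = u_j / sqrt(<u_j, u_j>) where u_j is the displayed integer vector. Then <v, e_j> = <v, u_j> / sqrt(<u_j, u_j>), so |<v, e_j>|^2 = <v, u_j>^2 / <u_j, u_j>.
Coefficients: <v, e_1> = -7/sqrt(5), <v, e_2> = 8/sqrt(20).
Square and sum: Σ |<v, e_j>|^2 = 13.
Compute ||v||^2 = v·v = 13.
Deficit = 13 − 13 = 0 ≥ 0, confirming Bessel's inequality. (The deficit equals ||v − Σ <v,e_j> e_j||^2, the squared distance from v to span{e_j}.)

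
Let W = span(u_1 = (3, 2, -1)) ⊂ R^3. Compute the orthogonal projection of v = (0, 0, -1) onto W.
proj_W(v) = (3/14, 1/7, -1/14)

Set up U = [u_1 | ... | u_1] ∈ R^(3×1). The projector onto W = col(U) is P = U (U^T U)^(-1) U^T.
Compute U^T U =
  [14],
and U^T v = (1).
Solve U^T U · c = U^T v for the coefficients: c = (1/14). The projection is proj_W(v) = U c.
Check: (v - proj_W(v)) · u_1 = 0  (should be 0).
Result: proj_W(v) = (3/14, 1/7, -1/14).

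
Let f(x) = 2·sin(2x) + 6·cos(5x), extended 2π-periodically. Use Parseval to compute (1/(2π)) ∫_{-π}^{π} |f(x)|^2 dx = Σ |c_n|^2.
Σ |c_n|^2 = 20

Expand |f|^2 and use orthogonality of {sin(nx), cos(mx)} on [-π, π]:
  ∫_{-π}^{π} sin(nx)^2 dx = π, ∫ cos(mx)^2 dx = π, and cross terms integrate to 0.
So ∫_{-π}^{π} f(x)^2 dx = 2^2 · π + 6^2 · π = (4 + 36)π.
Divide by 2π: (4 + 36)/2 = 20.
By Parseval, this equals Σ |c_n|^2.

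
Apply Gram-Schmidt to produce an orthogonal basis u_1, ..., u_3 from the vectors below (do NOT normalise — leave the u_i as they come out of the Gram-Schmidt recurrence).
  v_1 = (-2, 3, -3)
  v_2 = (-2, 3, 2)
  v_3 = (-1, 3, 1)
Orthogonal basis:
  u_1 = (-2, 3, -3)
  u_2 = (-15/11, 45/22, 65/22)
  u_3 = (9/13, 6/13, 0)

Apply the Gram-Schmidt recurrence
  u_1 = v_1
  u_i = v_i − Σ_{j<i} ((v_i · u_j) / (u_j · u_j)) · u_j.

Step by step this gives:
  u_1 = (-2, 3, -3)
  u_2 = (-15/11, 45/22, 65/22)
  u_3 = (9/13, 6/13, 0)

Orthogonality check:
  u_2 · u_1 = 0 (should be 0)
  u_3 · u_1 = 0 (should be 0)
  u_3 · u_2 = 0 (should be 0)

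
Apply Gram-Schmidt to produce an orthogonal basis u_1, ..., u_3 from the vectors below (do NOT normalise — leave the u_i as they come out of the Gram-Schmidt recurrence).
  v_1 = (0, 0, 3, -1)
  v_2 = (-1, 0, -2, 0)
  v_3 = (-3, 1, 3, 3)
Orthogonal basis:
  u_1 = (0, 0, 3, -1)
  u_2 = (-1, 0, -1/5, -3/5)
  u_3 = (-18/7, 1, 9/7, 27/7)

Apply the Gram-Schmidt recurrence
  u_1 = v_1
  u_i = v_i − Σ_{j<i} ((v_i · u_j) / (u_j · u_j)) · u_j.

Step by step this gives:
  u_1 = (0, 0, 3, -1)
  u_2 = (-1, 0, -1/5, -3/5)
  u_3 = (-18/7, 1, 9/7, 27/7)

Orthogonality check:
  u_2 · u_1 = 0 (should be 0)
  u_3 · u_1 = 0 (should be 0)
  u_3 · u_2 = 0 (should be 0)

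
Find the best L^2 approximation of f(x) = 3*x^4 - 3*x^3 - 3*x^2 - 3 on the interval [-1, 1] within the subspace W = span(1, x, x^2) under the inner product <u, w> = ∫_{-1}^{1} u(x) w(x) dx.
g(x) = -3*x^2/7 - 9*x/5 - 114/35

The best approximation g ∈ W is the orthogonal projection of f onto W. Writing g = a_0 + a_1 x + a_2 x^2, the coefficients solve the normal equations G · a = b where
  G_{ij} = <φ_i, φ_j> and b_i = <f, φ_i>, with φ_0 = 1, φ_1 = x, φ_2 = x^2.
G =
  [2, 0, 2/3]
  [0, 2/3, 0]
  [2/3, 0, 2/5],
b = (-34/5, -6/5, -82/35).
Solving gives a_0 = -114/35, a_1 = -9/5, a_2 = -3/7, so
  g(x) = -3*x^2/7 - 9*x/5 - 114/35.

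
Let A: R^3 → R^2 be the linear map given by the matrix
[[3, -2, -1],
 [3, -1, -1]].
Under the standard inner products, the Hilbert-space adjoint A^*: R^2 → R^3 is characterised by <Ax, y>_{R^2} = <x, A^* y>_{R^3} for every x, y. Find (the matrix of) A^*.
A^* = A^T =
[[3, 3],
 [-2, -1],
 [-1, -1]]

For real matrices with standard dot products, the defining identity <Ax, y> = <x, A^* y> gives (Ax)^T y = x^T (A^*) y, i.e. x^T A^T y = x^T (A^*) y. Since this holds for all x, y, we must have A^* = A^T. Therefore
A^* =
[[3, 3],
 [-2, -1],
 [-1, -1]].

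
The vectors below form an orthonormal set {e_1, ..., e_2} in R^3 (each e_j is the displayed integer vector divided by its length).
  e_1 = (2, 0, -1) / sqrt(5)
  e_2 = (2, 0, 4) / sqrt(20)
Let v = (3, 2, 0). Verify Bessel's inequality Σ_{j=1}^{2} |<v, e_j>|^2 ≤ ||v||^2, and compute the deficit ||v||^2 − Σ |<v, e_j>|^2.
Σ |<v, e_j>|^2 = 9; ||v||^2 = 13; deficit = 4

Write each e_j = u_j / sqrt(<u_j, u_j>) where u_j is the displayed integer vector. Then <v, e_j> = <v, u_j> / sqrt(<u_j, u_j>), so |<v, e_j>|^2 = <v, u_j>^2 / <u_j, u_j>.
Coefficients: <v, e_1> = 6/sqrt(5), <v, e_2> = 6/sqrt(20).
Square and sum: Σ |<v, e_j>|^2 = 9.
Compute ||v||^2 = v·v = 13.
Deficit = 13 − 9 = 4 ≥ 0, confirming Bessel's inequality. (The deficit equals ||v − Σ <v,e_j> e_j||^2, the squared distance from v to span{e_j}.)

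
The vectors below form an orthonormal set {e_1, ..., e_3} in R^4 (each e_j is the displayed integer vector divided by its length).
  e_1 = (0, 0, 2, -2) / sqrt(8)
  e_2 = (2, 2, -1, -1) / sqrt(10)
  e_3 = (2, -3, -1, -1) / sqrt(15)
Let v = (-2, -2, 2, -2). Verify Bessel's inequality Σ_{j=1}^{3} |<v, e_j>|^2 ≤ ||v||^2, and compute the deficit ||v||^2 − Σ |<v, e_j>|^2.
Σ |<v, e_j>|^2 = 44/3; ||v||^2 = 16; deficit = 4/3

Write each e_j = u_j / sqrt(<u_j, u_j>) where u_j is the displayed integer vector. Then <v, e_j> = <v, u_j> / sqrt(<u_j, u_j>), so |<v, e_j>|^2 = <v, u_j>^2 / <u_j, u_j>.
Coefficients: <v, e_1> = 8/sqrt(8), <v, e_2> = -8/sqrt(10), <v, e_3> = 2/sqrt(15).
Square and sum: Σ |<v, e_j>|^2 = 44/3.
Compute ||v||^2 = v·v = 16.
Deficit = 16 − 44/3 = 4/3 ≥ 0, confirming Bessel's inequality. (The deficit equals ||v − Σ <v,e_j> e_j||^2, the squared distance from v to span{e_j}.)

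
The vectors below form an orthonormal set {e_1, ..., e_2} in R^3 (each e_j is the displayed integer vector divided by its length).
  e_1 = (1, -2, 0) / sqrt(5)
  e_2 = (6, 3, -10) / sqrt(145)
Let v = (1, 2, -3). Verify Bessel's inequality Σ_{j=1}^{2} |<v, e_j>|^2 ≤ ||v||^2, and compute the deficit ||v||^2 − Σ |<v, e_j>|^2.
Σ |<v, e_j>|^2 = 405/29; ||v||^2 = 14; deficit = 1/29

Write each e_j = u_j / sqrt(<u_j, u_j>) where u_j is the displayed integer vector. Then <v, e_j> = <v, u_j> / sqrt(<u_j, u_j>), so |<v, e_j>|^2 = <v, u_j>^2 / <u_j, u_j>.
Coefficients: <v, e_1> = -3/sqrt(5), <v, e_2> = 42/sqrt(145).
Square and sum: Σ |<v, e_j>|^2 = 405/29.
Compute ||v||^2 = v·v = 14.
Deficit = 14 − 405/29 = 1/29 ≥ 0, confirming Bessel's inequality. (The deficit equals ||v − Σ <v,e_j> e_j||^2, the squared distance from v to span{e_j}.)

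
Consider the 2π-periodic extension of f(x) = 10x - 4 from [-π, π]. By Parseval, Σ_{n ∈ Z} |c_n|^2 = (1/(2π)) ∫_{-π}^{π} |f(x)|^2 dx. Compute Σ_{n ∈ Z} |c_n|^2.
Σ |c_n|^2 = 100π^2/3 + 16

Expand and integrate term by term over [-π, π]:
  ∫ (10x)^2 dx = 100·(2π^3/3); ∫ 2·10·(-4)·x dx = 0 (odd integrand); ∫ (-4)^2 dx = 16·2π.
So (1/(2π)) ∫_{-π}^{π} (10x - 4)^2 dx = 100π^2/3 + 16 = 100π^2/3 + 16.
Parseval ⇒ Σ |c_n|^2 = 100π^2/3 + 16.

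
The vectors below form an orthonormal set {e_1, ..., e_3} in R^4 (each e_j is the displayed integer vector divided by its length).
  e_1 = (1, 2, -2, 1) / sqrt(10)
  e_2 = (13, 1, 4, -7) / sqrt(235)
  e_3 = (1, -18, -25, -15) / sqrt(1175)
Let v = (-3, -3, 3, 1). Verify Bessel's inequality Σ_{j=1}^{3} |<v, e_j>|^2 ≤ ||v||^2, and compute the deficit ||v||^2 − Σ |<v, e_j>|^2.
Σ |<v, e_j>|^2 = 668/25; ||v||^2 = 28; deficit = 32/25

Write each e_j = u_j / sqrt(<u_j, u_j>) where u_j is the displayed integer vector. Then <v, e_j> = <v, u_j> / sqrt(<u_j, u_j>), so |<v, e_j>|^2 = <v, u_j>^2 / <u_j, u_j>.
Coefficients: <v, e_1> = -14/sqrt(10), <v, e_2> = -37/sqrt(235), <v, e_3> = -39/sqrt(1175).
Square and sum: Σ |<v, e_j>|^2 = 668/25.
Compute ||v||^2 = v·v = 28.
Deficit = 28 − 668/25 = 32/25 ≥ 0, confirming Bessel's inequality. (The deficit equals ||v − Σ <v,e_j> e_j||^2, the squared distance from v to span{e_j}.)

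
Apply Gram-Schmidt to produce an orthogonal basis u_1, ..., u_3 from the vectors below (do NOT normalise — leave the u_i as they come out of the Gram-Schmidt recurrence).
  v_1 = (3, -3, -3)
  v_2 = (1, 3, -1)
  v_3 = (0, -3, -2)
Orthogonal basis:
  u_1 = (3, -3, -3)
  u_2 = (4/3, 8/3, -4/3)
  u_3 = (-1, 0, -1)

Apply the Gram-Schmidt recurrence
  u_1 = v_1
  u_i = v_i − Σ_{j<i} ((v_i · u_j) / (u_j · u_j)) · u_j.

Step by step this gives:
  u_1 = (3, -3, -3)
  u_2 = (4/3, 8/3, -4/3)
  u_3 = (-1, 0, -1)

Orthogonality check:
  u_2 · u_1 = 0 (should be 0)
  u_3 · u_1 = 0 (should be 0)
  u_3 · u_2 = 0 (should be 0)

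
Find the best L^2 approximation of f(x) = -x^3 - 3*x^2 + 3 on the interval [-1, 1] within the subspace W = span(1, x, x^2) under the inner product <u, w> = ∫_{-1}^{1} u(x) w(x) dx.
g(x) = -3*x^2 - 3*x/5 + 3

The best approximation g ∈ W is the orthogonal projection of f onto W. Writing g = a_0 + a_1 x + a_2 x^2, the coefficients solve the normal equations G · a = b where
  G_{ij} = <φ_i, φ_j> and b_i = <f, φ_i>, with φ_0 = 1, φ_1 = x, φ_2 = x^2.
G =
  [2, 0, 2/3]
  [0, 2/3, 0]
  [2/3, 0, 2/5],
b = (4, -2/5, 4/5).
Solving gives a_0 = 3, a_1 = -3/5, a_2 = -3, so
  g(x) = -3*x^2 - 3*x/5 + 3.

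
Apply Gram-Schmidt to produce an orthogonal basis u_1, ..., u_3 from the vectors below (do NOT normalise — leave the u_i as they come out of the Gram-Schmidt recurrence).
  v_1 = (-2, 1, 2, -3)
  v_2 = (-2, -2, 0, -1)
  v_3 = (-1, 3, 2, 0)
Orthogonal basis:
  u_1 = (-2, 1, 2, -3)
  u_2 = (-13/9, -41/18, -5/9, -1/6)
  u_3 = (-169/137, 76/137, 72/137, 186/137)

Apply the Gram-Schmidt recurrence
  u_1 = v_1
  u_i = v_i − Σ_{j<i} ((v_i · u_j) / (u_j · u_j)) · u_j.

Step by step this gives:
  u_1 = (-2, 1, 2, -3)
  u_2 = (-13/9, -41/18, -5/9, -1/6)
  u_3 = (-169/137, 76/137, 72/137, 186/137)

Orthogonality check:
  u_2 · u_1 = 0 (should be 0)
  u_3 · u_1 = 0 (should be 0)
  u_3 · u_2 = 0 (should be 0)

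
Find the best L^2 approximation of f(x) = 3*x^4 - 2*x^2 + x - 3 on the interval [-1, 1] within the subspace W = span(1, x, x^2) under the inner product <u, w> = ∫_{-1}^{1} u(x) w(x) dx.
g(x) = 4*x^2/7 + x - 114/35

The best approximation g ∈ W is the orthogonal projection of f onto W. Writing g = a_0 + a_1 x + a_2 x^2, the coefficients solve the normal equations G · a = b where
  G_{ij} = <φ_i, φ_j> and b_i = <f, φ_i>, with φ_0 = 1, φ_1 = x, φ_2 = x^2.
G =
  [2, 0, 2/3]
  [0, 2/3, 0]
  [2/3, 0, 2/5],
b = (-92/15, 2/3, -68/35).
Solving gives a_0 = -114/35, a_1 = 1, a_2 = 4/7, so
  g(x) = 4*x^2/7 + x - 114/35.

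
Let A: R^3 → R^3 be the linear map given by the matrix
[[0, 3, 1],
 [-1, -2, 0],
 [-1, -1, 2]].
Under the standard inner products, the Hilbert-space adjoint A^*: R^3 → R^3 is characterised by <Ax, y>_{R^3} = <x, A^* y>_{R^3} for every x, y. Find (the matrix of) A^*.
A^* = A^T =
[[0, -1, -1],
 [3, -2, -1],
 [1, 0, 2]]

For real matrices with standard dot products, the defining identity <Ax, y> = <x, A^* y> gives (Ax)^T y = x^T (A^*) y, i.e. x^T A^T y = x^T (A^*) y. Since this holds for all x, y, we must have A^* = A^T. Therefore
A^* =
[[0, -1, -1],
 [3, -2, -1],
 [1, 0, 2]].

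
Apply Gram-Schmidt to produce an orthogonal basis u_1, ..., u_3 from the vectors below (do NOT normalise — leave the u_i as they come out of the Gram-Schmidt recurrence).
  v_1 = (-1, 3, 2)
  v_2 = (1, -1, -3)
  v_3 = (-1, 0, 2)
Orthogonal basis:
  u_1 = (-1, 3, 2)
  u_2 = (2/7, 8/7, -11/7)
  u_3 = (-7/18, -1/18, -1/9)

Apply the Gram-Schmidt recurrence
  u_1 = v_1
  u_i = v_i − Σ_{j<i} ((v_i · u_j) / (u_j · u_j)) · u_j.

Step by step this gives:
  u_1 = (-1, 3, 2)
  u_2 = (2/7, 8/7, -11/7)
  u_3 = (-7/18, -1/18, -1/9)

Orthogonality check:
  u_2 · u_1 = 0 (should be 0)
  u_3 · u_1 = 0 (should be 0)
  u_3 · u_2 = 0 (should be 0)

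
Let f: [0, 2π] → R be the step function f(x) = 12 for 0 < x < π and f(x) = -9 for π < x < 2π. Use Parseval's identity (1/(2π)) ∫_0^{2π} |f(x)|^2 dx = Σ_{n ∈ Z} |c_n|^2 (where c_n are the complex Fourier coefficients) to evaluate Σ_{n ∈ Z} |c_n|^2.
Σ |c_n|^2 = 225/2

Parseval equates the L^2 energy of f (normalised by 1/(2π)) with the ℓ^2 sum of its Fourier coefficients: (1/(2π)) ∫_0^{2π} |f|^2 = Σ |c_n|^2.
Compute the left side: (1/(2π)) [∫_0^π 12^2 dx + ∫_π^{2π} (-9)^2 dx] = (1/(2π)) · (144π + 81π) = (144 + 81)/2 = 225/2.
So Σ_{n ∈ Z} |c_n|^2 = 225/2.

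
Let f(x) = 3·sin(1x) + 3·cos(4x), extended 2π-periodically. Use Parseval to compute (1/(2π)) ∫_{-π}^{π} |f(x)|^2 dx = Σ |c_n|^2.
Σ |c_n|^2 = 9

Expand |f|^2 and use orthogonality of {sin(nx), cos(mx)} on [-π, π]:
  ∫_{-π}^{π} sin(nx)^2 dx = π, ∫ cos(mx)^2 dx = π, and cross terms integrate to 0.
So ∫_{-π}^{π} f(x)^2 dx = 3^2 · π + 3^2 · π = (9 + 9)π.
Divide by 2π: (9 + 9)/2 = 9.
By Parseval, this equals Σ |c_n|^2.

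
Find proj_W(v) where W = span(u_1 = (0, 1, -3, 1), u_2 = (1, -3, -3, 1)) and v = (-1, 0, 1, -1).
proj_W(v) = (-3/19, 4/19, 24/19, -8/19)

Set up U = [u_1 | ... | u_2] ∈ R^(4×2). The projector onto W = col(U) is P = U (U^T U)^(-1) U^T.
Compute U^T U =
  [11, 7]
  [7, 20],
and U^T v = (-4, -5).
Solve U^T U · c = U^T v for the coefficients: c = (-5/19, -3/19). The projection is proj_W(v) = U c.
Check: (v - proj_W(v)) · u_1 = 0  (should be 0).
Check: (v - proj_W(v)) · u_2 = 0  (should be 0).
Result: proj_W(v) = (-3/19, 4/19, 24/19, -8/19).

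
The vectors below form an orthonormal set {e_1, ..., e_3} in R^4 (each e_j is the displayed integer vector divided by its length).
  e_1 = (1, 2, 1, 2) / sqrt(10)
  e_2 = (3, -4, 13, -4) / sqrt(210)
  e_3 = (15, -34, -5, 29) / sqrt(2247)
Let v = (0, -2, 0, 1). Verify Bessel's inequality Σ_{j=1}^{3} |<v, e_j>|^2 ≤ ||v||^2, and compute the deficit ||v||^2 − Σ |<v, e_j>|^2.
Σ |<v, e_j>|^2 = 499/107; ||v||^2 = 5; deficit = 36/107

Write each e_j = u_j / sqrt(<u_j, u_j>) where u_j is the displayed integer vector. Then <v, e_j> = <v, u_j> / sqrt(<u_j, u_j>), so |<v, e_j>|^2 = <v, u_j>^2 / <u_j, u_j>.
Coefficients: <v, e_1> = -2/sqrt(10), <v, e_2> = 4/sqrt(210), <v, e_3> = 97/sqrt(2247).
Square and sum: Σ |<v, e_j>|^2 = 499/107.
Compute ||v||^2 = v·v = 5.
Deficit = 5 − 499/107 = 36/107 ≥ 0, confirming Bessel's inequality. (The deficit equals ||v − Σ <v,e_j> e_j||^2, the squared distance from v to span{e_j}.)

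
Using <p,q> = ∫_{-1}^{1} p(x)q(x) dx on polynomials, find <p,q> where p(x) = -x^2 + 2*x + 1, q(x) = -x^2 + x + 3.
<p,q> = 76/15

Expand the product: p(x)·q(x) = x^4 - 3*x^3 - 2*x^2 + 7*x + 3.
∫_{-1}^{1} of each monomial x^k gives [2/(k+1) if k even, 0 if k odd]. Integrating term-by-term (or equivalently evaluating the antiderivative F(x) = x^5/5 - 3*x^4/4 - 2*x^3/3 + 7*x^2/2 + 3*x at the endpoints):
  F(1) − F(−1) = 317/60 − (13/60) = 76/15.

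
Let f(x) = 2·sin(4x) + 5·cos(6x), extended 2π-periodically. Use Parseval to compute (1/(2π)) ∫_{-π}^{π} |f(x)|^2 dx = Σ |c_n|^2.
Σ |c_n|^2 = 29/2

Expand |f|^2 and use orthogonality of {sin(nx), cos(mx)} on [-π, π]:
  ∫_{-π}^{π} sin(nx)^2 dx = π, ∫ cos(mx)^2 dx = π, and cross terms integrate to 0.
So ∫_{-π}^{π} f(x)^2 dx = 2^2 · π + 5^2 · π = (4 + 25)π.
Divide by 2π: (4 + 25)/2 = 29/2.
By Parseval, this equals Σ |c_n|^2.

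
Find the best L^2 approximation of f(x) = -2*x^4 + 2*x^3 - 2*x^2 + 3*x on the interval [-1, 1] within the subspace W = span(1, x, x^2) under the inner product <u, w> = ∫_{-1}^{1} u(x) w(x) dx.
g(x) = -26*x^2/7 + 21*x/5 + 6/35

The best approximation g ∈ W is the orthogonal projection of f onto W. Writing g = a_0 + a_1 x + a_2 x^2, the coefficients solve the normal equations G · a = b where
  G_{ij} = <φ_i, φ_j> and b_i = <f, φ_i>, with φ_0 = 1, φ_1 = x, φ_2 = x^2.
G =
  [2, 0, 2/3]
  [0, 2/3, 0]
  [2/3, 0, 2/5],
b = (-32/15, 14/5, -48/35).
Solving gives a_0 = 6/35, a_1 = 21/5, a_2 = -26/7, so
  g(x) = -26*x^2/7 + 21*x/5 + 6/35.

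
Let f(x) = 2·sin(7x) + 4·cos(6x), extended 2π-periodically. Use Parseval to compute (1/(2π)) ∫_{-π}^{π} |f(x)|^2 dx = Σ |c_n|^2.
Σ |c_n|^2 = 10

Expand |f|^2 and use orthogonality of {sin(nx), cos(mx)} on [-π, π]:
  ∫_{-π}^{π} sin(nx)^2 dx = π, ∫ cos(mx)^2 dx = π, and cross terms integrate to 0.
So ∫_{-π}^{π} f(x)^2 dx = 2^2 · π + 4^2 · π = (4 + 16)π.
Divide by 2π: (4 + 16)/2 = 10.
By Parseval, this equals Σ |c_n|^2.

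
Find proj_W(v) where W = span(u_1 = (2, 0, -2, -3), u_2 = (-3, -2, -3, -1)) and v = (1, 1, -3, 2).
proj_W(v) = (-2/191, -28/191, -82/191, -74/191)

Set up U = [u_1 | ... | u_2] ∈ R^(4×2). The projector onto W = col(U) is P = U (U^T U)^(-1) U^T.
Compute U^T U =
  [17, 3]
  [3, 23],
and U^T v = (2, 2).
Solve U^T U · c = U^T v for the coefficients: c = (20/191, 14/191). The projection is proj_W(v) = U c.
Check: (v - proj_W(v)) · u_1 = 0  (should be 0).
Check: (v - proj_W(v)) · u_2 = 0  (should be 0).
Result: proj_W(v) = (-2/191, -28/191, -82/191, -74/191).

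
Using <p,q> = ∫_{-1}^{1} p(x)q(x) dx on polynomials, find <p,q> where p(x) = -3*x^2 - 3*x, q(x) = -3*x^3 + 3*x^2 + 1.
<p,q> = -2

Expand the product: p(x)·q(x) = 9*x^5 - 9*x^3 - 3*x^2 - 3*x.
∫_{-1}^{1} of each monomial x^k gives [2/(k+1) if k even, 0 if k odd]. Integrating term-by-term (or equivalently evaluating the antiderivative F(x) = 3*x^6/2 - 9*x^4/4 - x^3 - 3*x^2/2 at the endpoints):
  F(1) − F(−1) = -13/4 − (-5/4) = -2.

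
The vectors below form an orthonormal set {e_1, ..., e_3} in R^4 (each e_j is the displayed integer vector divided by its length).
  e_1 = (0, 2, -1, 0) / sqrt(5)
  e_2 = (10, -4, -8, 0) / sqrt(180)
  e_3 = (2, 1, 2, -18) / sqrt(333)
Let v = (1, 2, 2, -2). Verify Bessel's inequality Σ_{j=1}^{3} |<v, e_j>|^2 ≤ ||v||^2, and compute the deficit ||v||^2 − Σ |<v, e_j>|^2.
Σ |<v, e_j>|^2 = 285/37; ||v||^2 = 13; deficit = 196/37

Write each e_j = u_j / sqrt(<u_j, u_j>) where u_j is the displayed integer vector. Then <v, e_j> = <v, u_j> / sqrt(<u_j, u_j>), so |<v, e_j>|^2 = <v, u_j>^2 / <u_j, u_j>.
Coefficients: <v, e_1> = 2/sqrt(5), <v, e_2> = -14/sqrt(180), <v, e_3> = 44/sqrt(333).
Square and sum: Σ |<v, e_j>|^2 = 285/37.
Compute ||v||^2 = v·v = 13.
Deficit = 13 − 285/37 = 196/37 ≥ 0, confirming Bessel's inequality. (The deficit equals ||v − Σ <v,e_j> e_j||^2, the squared distance from v to span{e_j}.)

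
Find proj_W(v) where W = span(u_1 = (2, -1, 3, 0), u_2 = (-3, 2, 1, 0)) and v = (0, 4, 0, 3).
proj_W(v) = (-308/171, 200/171, 44/171, 0)

Set up U = [u_1 | ... | u_2] ∈ R^(4×2). The projector onto W = col(U) is P = U (U^T U)^(-1) U^T.
Compute U^T U =
  [14, -5]
  [-5, 14],
and U^T v = (-4, 8).
Solve U^T U · c = U^T v for the coefficients: c = (-16/171, 92/171). The projection is proj_W(v) = U c.
Check: (v - proj_W(v)) · u_1 = 0  (should be 0).
Check: (v - proj_W(v)) · u_2 = 0  (should be 0).
Result: proj_W(v) = (-308/171, 200/171, 44/171, 0).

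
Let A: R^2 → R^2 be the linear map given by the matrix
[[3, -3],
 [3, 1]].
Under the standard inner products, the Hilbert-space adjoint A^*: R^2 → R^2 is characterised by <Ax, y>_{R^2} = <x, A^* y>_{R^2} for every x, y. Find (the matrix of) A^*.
A^* = A^T =
[[3, 3],
 [-3, 1]]

For real matrices with standard dot products, the defining identity <Ax, y> = <x, A^* y> gives (Ax)^T y = x^T (A^*) y, i.e. x^T A^T y = x^T (A^*) y. Since this holds for all x, y, we must have A^* = A^T. Therefore
A^* =
[[3, 3],
 [-3, 1]].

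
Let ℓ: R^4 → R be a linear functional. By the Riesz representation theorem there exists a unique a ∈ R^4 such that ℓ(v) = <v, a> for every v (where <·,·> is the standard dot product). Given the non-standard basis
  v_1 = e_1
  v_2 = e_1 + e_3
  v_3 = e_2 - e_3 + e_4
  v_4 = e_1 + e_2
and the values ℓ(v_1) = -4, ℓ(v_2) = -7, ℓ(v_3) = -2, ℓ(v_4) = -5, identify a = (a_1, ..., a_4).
a = (-4, -1, -3, -4)

Write a = (a_1, ..., a_4) in the standard basis. For each basis vector v_i, ℓ(v_i) = <v_i, a> is a linear equation in the a_j's. Collect the n equations into a matrix system V a = ℓ, where row i of V is v_i (expressed in the standard basis). Since V is invertible (lower-triangular with 1s on the diagonal, up to permutation), solve by back-substitution:
  V =
[[1, 0, 0, 0],
 [1, 0, 1, 0],
 [0, 1, -1, 1],
 [1, 1, 0, 0]]
  V a = (-4, -7, -2, -5)
Solving gives a = (-4, -1, -3, -4).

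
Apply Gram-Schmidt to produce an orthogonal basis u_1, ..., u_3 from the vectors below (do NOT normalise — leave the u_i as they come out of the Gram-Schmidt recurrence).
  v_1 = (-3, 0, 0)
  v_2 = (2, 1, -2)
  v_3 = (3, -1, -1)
Orthogonal basis:
  u_1 = (-3, 0, 0)
  u_2 = (0, 1, -2)
  u_3 = (0, -6/5, -3/5)

Apply the Gram-Schmidt recurrence
  u_1 = v_1
  u_i = v_i − Σ_{j<i} ((v_i · u_j) / (u_j · u_j)) · u_j.

Step by step this gives:
  u_1 = (-3, 0, 0)
  u_2 = (0, 1, -2)
  u_3 = (0, -6/5, -3/5)

Orthogonality check:
  u_2 · u_1 = 0 (should be 0)
  u_3 · u_1 = 0 (should be 0)
  u_3 · u_2 = 0 (should be 0)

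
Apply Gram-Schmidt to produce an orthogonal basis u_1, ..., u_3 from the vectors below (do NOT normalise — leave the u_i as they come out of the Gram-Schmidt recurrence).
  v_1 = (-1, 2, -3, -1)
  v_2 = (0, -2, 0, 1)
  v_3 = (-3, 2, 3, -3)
Orthogonal basis:
  u_1 = (-1, 2, -3, -1)
  u_2 = (-1/3, -4/3, -1, 2/3)
  u_3 = (-18/5, -4/5, 6/5, -8/5)

Apply the Gram-Schmidt recurrence
  u_1 = v_1
  u_i = v_i − Σ_{j<i} ((v_i · u_j) / (u_j · u_j)) · u_j.

Step by step this gives:
  u_1 = (-1, 2, -3, -1)
  u_2 = (-1/3, -4/3, -1, 2/3)
  u_3 = (-18/5, -4/5, 6/5, -8/5)

Orthogonality check:
  u_2 · u_1 = 0 (should be 0)
  u_3 · u_1 = 0 (should be 0)
  u_3 · u_2 = 0 (should be 0)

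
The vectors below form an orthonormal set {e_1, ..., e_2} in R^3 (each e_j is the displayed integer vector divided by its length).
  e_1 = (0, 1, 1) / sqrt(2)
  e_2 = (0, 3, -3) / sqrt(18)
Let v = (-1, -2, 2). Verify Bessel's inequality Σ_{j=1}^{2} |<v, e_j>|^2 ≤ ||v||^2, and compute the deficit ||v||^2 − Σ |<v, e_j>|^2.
Σ |<v, e_j>|^2 = 8; ||v||^2 = 9; deficit = 1

Write each e_j = u_j / sqrt(<u_j, u_j>) where u_j is the displayed integer vector. Then <v, e_j> = <v, u_j> / sqrt(<u_j, u_j>), so |<v, e_j>|^2 = <v, u_j>^2 / <u_j, u_j>.
Coefficients: <v, e_1> = 0/sqrt(2), <v, e_2> = -12/sqrt(18).
Square and sum: Σ |<v, e_j>|^2 = 8.
Compute ||v||^2 = v·v = 9.
Deficit = 9 − 8 = 1 ≥ 0, confirming Bessel's inequality. (The deficit equals ||v − Σ <v,e_j> e_j||^2, the squared distance from v to span{e_j}.)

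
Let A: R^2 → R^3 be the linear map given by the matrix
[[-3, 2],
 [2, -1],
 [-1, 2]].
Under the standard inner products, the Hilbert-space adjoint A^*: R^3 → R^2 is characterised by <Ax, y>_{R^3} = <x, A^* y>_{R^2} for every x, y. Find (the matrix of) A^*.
A^* = A^T =
[[-3, 2, -1],
 [2, -1, 2]]

For real matrices with standard dot products, the defining identity <Ax, y> = <x, A^* y> gives (Ax)^T y = x^T (A^*) y, i.e. x^T A^T y = x^T (A^*) y. Since this holds for all x, y, we must have A^* = A^T. Therefore
A^* =
[[-3, 2, -1],
 [2, -1, 2]].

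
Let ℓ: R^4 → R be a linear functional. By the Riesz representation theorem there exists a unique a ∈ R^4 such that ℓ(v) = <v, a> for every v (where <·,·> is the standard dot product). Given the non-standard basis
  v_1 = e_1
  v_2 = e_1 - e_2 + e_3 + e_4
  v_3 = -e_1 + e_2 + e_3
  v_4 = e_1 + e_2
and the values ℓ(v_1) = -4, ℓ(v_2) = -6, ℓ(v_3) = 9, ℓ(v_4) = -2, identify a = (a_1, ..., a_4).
a = (-4, 2, 3, -3)

Write a = (a_1, ..., a_4) in the standard basis. For each basis vector v_i, ℓ(v_i) = <v_i, a> is a linear equation in the a_j's. Collect the n equations into a matrix system V a = ℓ, where row i of V is v_i (expressed in the standard basis). Since V is invertible (lower-triangular with 1s on the diagonal, up to permutation), solve by back-substitution:
  V =
[[1, 0, 0, 0],
 [1, -1, 1, 1],
 [-1, 1, 1, 0],
 [1, 1, 0, 0]]
  V a = (-4, -6, 9, -2)
Solving gives a = (-4, 2, 3, -3).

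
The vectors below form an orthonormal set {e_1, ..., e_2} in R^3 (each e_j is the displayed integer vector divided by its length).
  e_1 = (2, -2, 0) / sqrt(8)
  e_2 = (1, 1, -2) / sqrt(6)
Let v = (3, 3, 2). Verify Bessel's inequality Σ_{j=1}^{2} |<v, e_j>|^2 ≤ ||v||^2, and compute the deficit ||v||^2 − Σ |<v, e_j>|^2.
Σ |<v, e_j>|^2 = 2/3; ||v||^2 = 22; deficit = 64/3

Write each e_j = u_j / sqrt(<u_j, u_j>) where u_j is the displayed integer vector. Then <v, e_j> = <v, u_j> / sqrt(<u_j, u_j>), so |<v, e_j>|^2 = <v, u_j>^2 / <u_j, u_j>.
Coefficients: <v, e_1> = 0/sqrt(8), <v, e_2> = 2/sqrt(6).
Square and sum: Σ |<v, e_j>|^2 = 2/3.
Compute ||v||^2 = v·v = 22.
Deficit = 22 − 2/3 = 64/3 ≥ 0, confirming Bessel's inequality. (The deficit equals ||v − Σ <v,e_j> e_j||^2, the squared distance from v to span{e_j}.)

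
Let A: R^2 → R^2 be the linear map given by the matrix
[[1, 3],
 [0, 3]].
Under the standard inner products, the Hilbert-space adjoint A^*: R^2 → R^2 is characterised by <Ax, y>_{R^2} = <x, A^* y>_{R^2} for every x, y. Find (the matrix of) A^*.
A^* = A^T =
[[1, 0],
 [3, 3]]

For real matrices with standard dot products, the defining identity <Ax, y> = <x, A^* y> gives (Ax)^T y = x^T (A^*) y, i.e. x^T A^T y = x^T (A^*) y. Since this holds for all x, y, we must have A^* = A^T. Therefore
A^* =
[[1, 0],
 [3, 3]].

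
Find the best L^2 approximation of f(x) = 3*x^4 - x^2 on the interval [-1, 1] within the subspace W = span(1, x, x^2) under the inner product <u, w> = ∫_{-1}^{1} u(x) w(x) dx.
g(x) = 11*x^2/7 - 9/35

The best approximation g ∈ W is the orthogonal projection of f onto W. Writing g = a_0 + a_1 x + a_2 x^2, the coefficients solve the normal equations G · a = b where
  G_{ij} = <φ_i, φ_j> and b_i = <f, φ_i>, with φ_0 = 1, φ_1 = x, φ_2 = x^2.
G =
  [2, 0, 2/3]
  [0, 2/3, 0]
  [2/3, 0, 2/5],
b = (8/15, 0, 16/35).
Solving gives a_0 = -9/35, a_1 = 0, a_2 = 11/7, so
  g(x) = 11*x^2/7 - 9/35.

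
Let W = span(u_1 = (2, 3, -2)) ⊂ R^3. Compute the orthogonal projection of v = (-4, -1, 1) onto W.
proj_W(v) = (-26/17, -39/17, 26/17)

Set up U = [u_1 | ... | u_1] ∈ R^(3×1). The projector onto W = col(U) is P = U (U^T U)^(-1) U^T.
Compute U^T U =
  [17],
and U^T v = (-13).
Solve U^T U · c = U^T v for the coefficients: c = (-13/17). The projection is proj_W(v) = U c.
Check: (v - proj_W(v)) · u_1 = 0  (should be 0).
Result: proj_W(v) = (-26/17, -39/17, 26/17).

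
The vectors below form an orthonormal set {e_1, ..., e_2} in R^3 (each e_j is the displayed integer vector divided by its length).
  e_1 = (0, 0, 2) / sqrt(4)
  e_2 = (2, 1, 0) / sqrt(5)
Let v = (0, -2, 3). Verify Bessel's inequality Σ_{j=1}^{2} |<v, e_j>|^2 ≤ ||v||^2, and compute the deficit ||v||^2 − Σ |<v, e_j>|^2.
Σ |<v, e_j>|^2 = 49/5; ||v||^2 = 13; deficit = 16/5

Write each e_j = u_j / sqrt(<u_j, u_j>) where u_j is the displayed integer vector. Then <v, e_j> = <v, u_j> / sqrt(<u_j, u_j>), so |<v, e_j>|^2 = <v, u_j>^2 / <u_j, u_j>.
Coefficients: <v, e_1> = 6/sqrt(4), <v, e_2> = -2/sqrt(5).
Square and sum: Σ |<v, e_j>|^2 = 49/5.
Compute ||v||^2 = v·v = 13.
Deficit = 13 − 49/5 = 16/5 ≥ 0, confirming Bessel's inequality. (The deficit equals ||v − Σ <v,e_j> e_j||^2, the squared distance from v to span{e_j}.)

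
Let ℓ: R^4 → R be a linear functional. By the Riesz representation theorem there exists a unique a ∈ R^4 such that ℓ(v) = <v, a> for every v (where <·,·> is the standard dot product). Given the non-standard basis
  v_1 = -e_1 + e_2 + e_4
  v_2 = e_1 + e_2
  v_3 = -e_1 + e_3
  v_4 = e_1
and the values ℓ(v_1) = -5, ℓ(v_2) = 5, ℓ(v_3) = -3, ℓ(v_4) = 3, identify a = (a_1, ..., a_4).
a = (3, 2, 0, -4)

Write a = (a_1, ..., a_4) in the standard basis. For each basis vector v_i, ℓ(v_i) = <v_i, a> is a linear equation in the a_j's. Collect the n equations into a matrix system V a = ℓ, where row i of V is v_i (expressed in the standard basis). Since V is invertible (lower-triangular with 1s on the diagonal, up to permutation), solve by back-substitution:
  V =
[[-1, 1, 0, 1],
 [1, 1, 0, 0],
 [-1, 0, 1, 0],
 [1, 0, 0, 0]]
  V a = (-5, 5, -3, 3)
Solving gives a = (3, 2, 0, -4).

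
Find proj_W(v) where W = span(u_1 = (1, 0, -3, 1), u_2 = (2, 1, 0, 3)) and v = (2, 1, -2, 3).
proj_W(v) = (94/43, 33/43, -84/43, 127/43)

Set up U = [u_1 | ... | u_2] ∈ R^(4×2). The projector onto W = col(U) is P = U (U^T U)^(-1) U^T.
Compute U^T U =
  [11, 5]
  [5, 14],
and U^T v = (11, 14).
Solve U^T U · c = U^T v for the coefficients: c = (28/43, 33/43). The projection is proj_W(v) = U c.
Check: (v - proj_W(v)) · u_1 = 0  (should be 0).
Check: (v - proj_W(v)) · u_2 = 0  (should be 0).
Result: proj_W(v) = (94/43, 33/43, -84/43, 127/43).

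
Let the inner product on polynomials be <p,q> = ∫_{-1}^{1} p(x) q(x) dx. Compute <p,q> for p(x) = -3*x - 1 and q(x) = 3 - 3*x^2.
<p,q> = -4

Expand the product: p(x)·q(x) = 9*x^3 + 3*x^2 - 9*x - 3.
∫_{-1}^{1} of each monomial x^k gives [2/(k+1) if k even, 0 if k odd]. Integrating term-by-term (or equivalently evaluating the antiderivative F(x) = 9*x^4/4 + x^3 - 9*x^2/2 - 3*x at the endpoints):
  F(1) − F(−1) = -17/4 − (-1/4) = -4.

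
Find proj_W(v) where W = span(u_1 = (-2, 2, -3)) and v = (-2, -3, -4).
proj_W(v) = (-20/17, 20/17, -30/17)

Set up U = [u_1 | ... | u_1] ∈ R^(3×1). The projector onto W = col(U) is P = U (U^T U)^(-1) U^T.
Compute U^T U =
  [17],
and U^T v = (10).
Solve U^T U · c = U^T v for the coefficients: c = (10/17). The projection is proj_W(v) = U c.
Check: (v - proj_W(v)) · u_1 = 0  (should be 0).
Result: proj_W(v) = (-20/17, 20/17, -30/17).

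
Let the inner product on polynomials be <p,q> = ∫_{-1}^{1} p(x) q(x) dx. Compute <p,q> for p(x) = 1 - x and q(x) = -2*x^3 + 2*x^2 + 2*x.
<p,q> = 4/5

Expand the product: p(x)·q(x) = 2*x^4 - 4*x^3 + 2*x.
∫_{-1}^{1} of each monomial x^k gives [2/(k+1) if k even, 0 if k odd]. Integrating term-by-term (or equivalently evaluating the antiderivative F(x) = 2*x^5/5 - x^4 + x^2 at the endpoints):
  F(1) − F(−1) = 2/5 − (-2/5) = 4/5.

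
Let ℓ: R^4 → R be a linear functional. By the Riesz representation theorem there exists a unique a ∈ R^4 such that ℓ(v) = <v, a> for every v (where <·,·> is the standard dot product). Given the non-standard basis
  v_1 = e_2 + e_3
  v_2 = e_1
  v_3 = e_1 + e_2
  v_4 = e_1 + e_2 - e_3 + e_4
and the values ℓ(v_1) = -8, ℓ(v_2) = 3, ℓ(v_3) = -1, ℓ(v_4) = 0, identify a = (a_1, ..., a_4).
a = (3, -4, -4, -3)

Write a = (a_1, ..., a_4) in the standard basis. For each basis vector v_i, ℓ(v_i) = <v_i, a> is a linear equation in the a_j's. Collect the n equations into a matrix system V a = ℓ, where row i of V is v_i (expressed in the standard basis). Since V is invertible (lower-triangular with 1s on the diagonal, up to permutation), solve by back-substitution:
  V =
[[0, 1, 1, 0],
 [1, 0, 0, 0],
 [1, 1, 0, 0],
 [1, 1, -1, 1]]
  V a = (-8, 3, -1, 0)
Solving gives a = (3, -4, -4, -3).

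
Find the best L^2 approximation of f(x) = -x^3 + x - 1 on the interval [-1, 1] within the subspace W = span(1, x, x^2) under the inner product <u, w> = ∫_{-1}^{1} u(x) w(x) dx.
g(x) = 2*x/5 - 1

The best approximation g ∈ W is the orthogonal projection of f onto W. Writing g = a_0 + a_1 x + a_2 x^2, the coefficients solve the normal equations G · a = b where
  G_{ij} = <φ_i, φ_j> and b_i = <f, φ_i>, with φ_0 = 1, φ_1 = x, φ_2 = x^2.
G =
  [2, 0, 2/3]
  [0, 2/3, 0]
  [2/3, 0, 2/5],
b = (-2, 4/15, -2/3).
Solving gives a_0 = -1, a_1 = 2/5, a_2 = 0, so
  g(x) = 2*x/5 - 1.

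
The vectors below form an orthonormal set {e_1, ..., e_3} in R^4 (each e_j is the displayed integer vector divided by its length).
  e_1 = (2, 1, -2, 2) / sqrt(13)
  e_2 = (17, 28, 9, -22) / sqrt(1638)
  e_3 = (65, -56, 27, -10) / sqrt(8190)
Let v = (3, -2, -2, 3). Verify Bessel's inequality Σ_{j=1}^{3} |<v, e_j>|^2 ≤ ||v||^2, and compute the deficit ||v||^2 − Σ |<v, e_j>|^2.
Σ |<v, e_j>|^2 = 1689/65; ||v||^2 = 26; deficit = 1/65

Write each e_j = u_j / sqrt(<u_j, u_j>) where u_j is the displayed integer vector. Then <v, e_j> = <v, u_j> / sqrt(<u_j, u_j>), so |<v, e_j>|^2 = <v, u_j>^2 / <u_j, u_j>.
Coefficients: <v, e_1> = 14/sqrt(13), <v, e_2> = -89/sqrt(1638), <v, e_3> = 223/sqrt(8190).
Square and sum: Σ |<v, e_j>|^2 = 1689/65.
Compute ||v||^2 = v·v = 26.
Deficit = 26 − 1689/65 = 1/65 ≥ 0, confirming Bessel's inequality. (The deficit equals ||v − Σ <v,e_j> e_j||^2, the squared distance from v to span{e_j}.)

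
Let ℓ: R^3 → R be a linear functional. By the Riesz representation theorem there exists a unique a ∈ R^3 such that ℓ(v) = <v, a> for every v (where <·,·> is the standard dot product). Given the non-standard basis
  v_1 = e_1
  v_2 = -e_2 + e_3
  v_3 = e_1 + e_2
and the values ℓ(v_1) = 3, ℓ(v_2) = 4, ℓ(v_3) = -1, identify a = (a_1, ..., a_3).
a = (3, -4, 0)

Write a = (a_1, ..., a_3) in the standard basis. For each basis vector v_i, ℓ(v_i) = <v_i, a> is a linear equation in the a_j's. Collect the n equations into a matrix system V a = ℓ, where row i of V is v_i (expressed in the standard basis). Since V is invertible (lower-triangular with 1s on the diagonal, up to permutation), solve by back-substitution:
  V =
[[1, 0, 0],
 [0, -1, 1],
 [1, 1, 0]]
  V a = (3, 4, -1)
Solving gives a = (3, -4, 0).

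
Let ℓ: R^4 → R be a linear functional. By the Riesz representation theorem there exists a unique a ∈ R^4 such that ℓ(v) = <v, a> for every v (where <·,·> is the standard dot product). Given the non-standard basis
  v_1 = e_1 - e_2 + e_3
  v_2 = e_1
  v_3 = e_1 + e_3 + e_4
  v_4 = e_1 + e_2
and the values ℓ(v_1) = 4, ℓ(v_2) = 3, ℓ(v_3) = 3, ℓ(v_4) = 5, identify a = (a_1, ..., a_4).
a = (3, 2, 3, -3)

Write a = (a_1, ..., a_4) in the standard basis. For each basis vector v_i, ℓ(v_i) = <v_i, a> is a linear equation in the a_j's. Collect the n equations into a matrix system V a = ℓ, where row i of V is v_i (expressed in the standard basis). Since V is invertible (lower-triangular with 1s on the diagonal, up to permutation), solve by back-substitution:
  V =
[[1, -1, 1, 0],
 [1, 0, 0, 0],
 [1, 0, 1, 1],
 [1, 1, 0, 0]]
  V a = (4, 3, 3, 5)
Solving gives a = (3, 2, 3, -3).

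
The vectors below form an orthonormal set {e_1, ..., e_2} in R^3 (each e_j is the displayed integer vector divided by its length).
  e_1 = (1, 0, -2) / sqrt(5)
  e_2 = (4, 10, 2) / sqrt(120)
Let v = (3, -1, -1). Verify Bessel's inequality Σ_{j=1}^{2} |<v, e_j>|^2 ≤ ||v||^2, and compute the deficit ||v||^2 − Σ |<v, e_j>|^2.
Σ |<v, e_j>|^2 = 5; ||v||^2 = 11; deficit = 6

Write each e_j = u_j / sqrt(<u_j, u_j>) where u_j is the displayed integer vector. Then <v, e_j> = <v, u_j> / sqrt(<u_j, u_j>), so |<v, e_j>|^2 = <v, u_j>^2 / <u_j, u_j>.
Coefficients: <v, e_1> = 5/sqrt(5), <v, e_2> = 0/sqrt(120).
Square and sum: Σ |<v, e_j>|^2 = 5.
Compute ||v||^2 = v·v = 11.
Deficit = 11 − 5 = 6 ≥ 0, confirming Bessel's inequality. (The deficit equals ||v − Σ <v,e_j> e_j||^2, the squared distance from v to span{e_j}.)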